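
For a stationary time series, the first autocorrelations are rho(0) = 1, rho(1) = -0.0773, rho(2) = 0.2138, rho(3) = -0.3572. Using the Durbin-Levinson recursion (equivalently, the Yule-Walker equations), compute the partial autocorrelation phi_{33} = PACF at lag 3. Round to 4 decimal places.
\phi_{33} = -0.3450

The PACF at lag k is phi_{kk}, the last component of the solution
to the Yule-Walker system G_k phi = r_k where
  (G_k)_{ij} = rho(|i - j|), (r_k)_i = rho(i), i,j = 1..k.
Equivalently, Durbin-Levinson gives phi_{kk} iteratively:
  phi_{11} = rho(1)
  phi_{kk} = [rho(k) - sum_{j=1..k-1} phi_{k-1,j} rho(k-j)]
            / [1 - sum_{j=1..k-1} phi_{k-1,j} rho(j)],
  phi_{k,j} = phi_{k-1,j} - phi_{kk} phi_{k-1,k-j},  j = 1..k-1.
Step k = 1:
  phi_11 = rho(1) = -0.0773.
Step k = 2:
  phi_22 = [rho(2) - phi_11 rho(1)] / [1 - phi_11 rho(1)] = [0.2138 - (-0.0773)(-0.0773)] / [1 - (-0.0773)(-0.0773)]
         = 0.20782471 / 0.99402471 = 0.209074.
  Update: phi_21 = phi_11 - phi_22 phi_11 = -0.0773 - (0.209074)(-0.0773) = -0.061139.
Step k = 3:
  phi_33 = [rho(3) - phi_21 rho(2) - phi_22 rho(1)] / [1 - phi_21 rho(1) - phi_22 rho(2)]
    numerator   = -0.3572 - (-0.061139)(0.2138) - (0.209074)(-0.0773) = -0.32796715
    denominator = 1 - (-0.061139)(-0.0773) - (0.209074)(0.2138) = 0.95057397
  phi_33 = -0.32796715 / 0.95057397 = -0.345.
Therefore phi_{33} = -0.3450.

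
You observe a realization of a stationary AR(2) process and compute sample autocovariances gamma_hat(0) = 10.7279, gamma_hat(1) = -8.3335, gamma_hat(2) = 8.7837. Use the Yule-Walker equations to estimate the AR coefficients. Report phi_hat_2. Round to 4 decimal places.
\hat\phi_{2} = 0.5430

The Yule-Walker equations for an AR(p) process read, in matrix form,
  Gamma_p phi = r_p,   with   (Gamma_p)_{ij} = gamma(|i - j|),
                       (r_p)_i = gamma(i),   i,j = 1..p.
Substitute the sample gammas (Toeplitz matrix and right-hand side of size 2):
  Gamma_p = [[10.7279, -8.3335], [-8.3335, 10.7279]]
  r_p     = [-8.3335, 8.7837]
Written out:
  10.7279 phi_1 - 8.3335 phi_2 = -8.3335
  -8.3335 phi_1 + 10.7279 phi_2 = 8.7837
Solve by Cramer's rule:
  det = gamma(0)^2 - gamma(1)^2 = (10.7279)^2 - (-8.3335)^2 = 115.08783841 - 69.44722225 = 45.64061616
  phi_hat_1 = [gamma(1) gamma(0) - gamma(1) gamma(2)] / det = [(-8.3335)(10.7279) - (-8.3335)(8.7837)] / 45.64061616 = -16.2019907 / 45.64061616 = -0.355
  phi_hat_2 = [gamma(0) gamma(2) - gamma(1)^2] / det = [(10.7279)(8.7837) - (-8.3335)^2] / 45.64061616 = 24.78343298 / 45.64061616 = 0.543
So phi_hat = [-0.3550, 0.5430].
Therefore phi_hat_2 = 0.5430.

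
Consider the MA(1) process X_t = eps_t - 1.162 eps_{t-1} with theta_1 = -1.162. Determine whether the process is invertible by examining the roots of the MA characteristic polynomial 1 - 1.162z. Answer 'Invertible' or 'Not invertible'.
\text{Not invertible}

The MA(q) characteristic polynomial is P(z) = 1 - 1.162z.
Invertibility requires all roots to lie outside the unit circle, i.e. |z| > 1 for every root.
This is linear in z: 1 + (-1.162) z = 0  =>  z = -1/(-1.162) = 0.860585,  |z| = 0.860585.
Moduli of all roots: 0.8606.
All moduli strictly greater than 1? No.
Verdict: Not invertible.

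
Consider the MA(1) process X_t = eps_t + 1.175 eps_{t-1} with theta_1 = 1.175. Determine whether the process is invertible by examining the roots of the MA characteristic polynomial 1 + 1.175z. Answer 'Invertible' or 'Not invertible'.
\text{Not invertible}

The MA(q) characteristic polynomial is P(z) = 1 + 1.175z.
Invertibility requires all roots to lie outside the unit circle, i.e. |z| > 1 for every root.
This is linear in z: 1 + (1.175) z = 0  =>  z = -1/(1.175) = -0.851064,  |z| = 0.851064.
Moduli of all roots: 0.8511.
All moduli strictly greater than 1? No.
Verdict: Not invertible.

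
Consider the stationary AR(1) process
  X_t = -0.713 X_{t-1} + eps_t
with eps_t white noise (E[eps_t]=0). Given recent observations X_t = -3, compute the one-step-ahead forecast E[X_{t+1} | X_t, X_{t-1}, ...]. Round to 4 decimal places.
E[X_{t+1} \mid \mathcal F_t] = 2.1390

For an AR(p) model X_t = c + sum_i phi_i X_{t-i} + eps_t, the
one-step-ahead conditional mean is
  E[X_{t+1} | X_t, ...] = c + sum_i phi_i X_{t+1-i}.
Substitute known values:
  E[X_{t+1} | ...] = (-0.713) * (-3)
                   = 2.1390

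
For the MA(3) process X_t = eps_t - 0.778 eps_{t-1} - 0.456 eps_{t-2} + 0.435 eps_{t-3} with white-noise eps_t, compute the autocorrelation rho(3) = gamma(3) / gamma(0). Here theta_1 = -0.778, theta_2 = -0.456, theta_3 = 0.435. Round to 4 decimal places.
\rho(3) = 0.2172

For an MA(q) process with theta_0 = 1, the autocovariance is
  gamma(k) = sigma^2 * sum_{i=0..q-k} theta_i * theta_{i+k},
and rho(k) = gamma(k) / gamma(0). Sigma^2 cancels.
  numerator   = (1)*(0.435) = 0.435.
  denominator = (1)^2 + (-0.778)^2 + (-0.456)^2 + (0.435)^2 = 2.002445.
  rho(3) = 0.435 / 2.002445 = 0.2172.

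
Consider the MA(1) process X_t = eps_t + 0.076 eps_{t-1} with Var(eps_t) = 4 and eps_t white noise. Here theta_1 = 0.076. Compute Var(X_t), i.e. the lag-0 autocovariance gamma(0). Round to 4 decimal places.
\gamma(0) = 4.0231

For an MA(q) process X_t = eps_t + sum_i theta_i eps_{t-i} with
Var(eps_t) = sigma^2, the variance is
  gamma(0) = sigma^2 * (1 + sum_i theta_i^2).
  sum_i theta_i^2 = (0.076)^2 = 0.005776.
  gamma(0) = 4 * (1 + 0.005776) = 4 * 1.005776 = 4.023104, which rounds to 4.0231.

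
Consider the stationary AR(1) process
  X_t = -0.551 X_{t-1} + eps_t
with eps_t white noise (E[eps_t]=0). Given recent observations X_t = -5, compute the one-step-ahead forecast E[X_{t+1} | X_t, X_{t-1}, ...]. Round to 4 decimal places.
E[X_{t+1} \mid \mathcal F_t] = 2.7550

For an AR(p) model X_t = c + sum_i phi_i X_{t-i} + eps_t, the
one-step-ahead conditional mean is
  E[X_{t+1} | X_t, ...] = c + sum_i phi_i X_{t+1-i}.
Substitute known values:
  E[X_{t+1} | ...] = (-0.551) * (-5)
                   = 2.7550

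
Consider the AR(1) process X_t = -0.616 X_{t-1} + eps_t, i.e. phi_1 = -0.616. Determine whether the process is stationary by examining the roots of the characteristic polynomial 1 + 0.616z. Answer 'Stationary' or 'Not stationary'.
\text{Stationary}

The AR(p) characteristic polynomial is P(z) = 1 + 0.616z.
Stationarity requires all roots to lie outside the unit circle, i.e. |z| > 1 for every root.
This is linear in z: 1 + (0.616) z = 0  =>  z = -1/(0.616) = -1.623377,  |z| = 1.623377.
Moduli of all roots: 1.6234.
All moduli strictly greater than 1? Yes.
Verdict: Stationary.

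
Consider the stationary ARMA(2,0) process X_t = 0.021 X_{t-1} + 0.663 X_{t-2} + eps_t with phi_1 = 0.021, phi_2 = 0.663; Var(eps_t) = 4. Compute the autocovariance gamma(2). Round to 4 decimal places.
\gamma(2) = 4.7599

Multiply the model equation by X_{t-k} and take expectations. With theta_0 = psi_0 = 1 and psi_j the MA(infinity) weights, this gives
  gamma(k) - sum_i phi_i gamma(k-i) = c_k,
  c_k = sigma^2 * sum_{j=k..q} theta_j psi_{j-k}   (c_k = 0 for k > q),
using gamma(-m) = gamma(m).
Pure AR (q = 0): c_0 = sigma^2 = 4, c_k = 0 for k >= 1.
Equations for k = 0, 1, 2 (AR order 2, c_2 = 0):
  (E0) gamma(0) = phi_1 gamma(1) + phi_2 gamma(2) + c_0
  (E1) gamma(1) = phi_1 gamma(0) + phi_2 gamma(1) + c_1
  (E2) gamma(2) = phi_1 gamma(1) + phi_2 gamma(0)
From (E1): gamma(1) = A gamma(0) + B with
  A = phi_1 / (1 - phi_2) = 0.021 / 0.337 = 0.062315,   B = c_1 / (1 - phi_2) = 0 / 0.337 = 0.
Insert (E2) into (E0): gamma(0) (1 - phi_2^2) = phi_1 (1 + phi_2) gamma(1) + c_0.
  phi_1 (1 + phi_2) = (0.021)(1.663) = 0.034923,   1 - phi_2^2 = 0.560431.
Replace gamma(1) by A gamma(0) + B and collect gamma(0):
  gamma(0) [0.560431 - (0.034923)(0.062315)] = c_0 = 4
  gamma(0) * 0.558255 = 4
  gamma(0) = 4 / 0.558255 = 7.165187.
  gamma(1) = A gamma(0) = (0.062315)(7.165187) = 0.446495.
  gamma(2) = phi_1 gamma(1) + phi_2 gamma(0) = (0.021)(0.446495) + (0.663)(7.165187) = 4.759895.
Therefore gamma(2) = 4.7599 (to 4 decimal places).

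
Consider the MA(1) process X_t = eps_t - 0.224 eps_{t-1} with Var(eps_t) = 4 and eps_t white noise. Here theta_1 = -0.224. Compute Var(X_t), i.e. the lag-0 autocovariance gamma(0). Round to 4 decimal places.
\gamma(0) = 4.2007

For an MA(q) process X_t = eps_t + sum_i theta_i eps_{t-i} with
Var(eps_t) = sigma^2, the variance is
  gamma(0) = sigma^2 * (1 + sum_i theta_i^2).
  sum_i theta_i^2 = (-0.224)^2 = 0.050176.
  gamma(0) = 4 * (1 + 0.050176) = 4 * 1.050176 = 4.200704, which rounds to 4.2007.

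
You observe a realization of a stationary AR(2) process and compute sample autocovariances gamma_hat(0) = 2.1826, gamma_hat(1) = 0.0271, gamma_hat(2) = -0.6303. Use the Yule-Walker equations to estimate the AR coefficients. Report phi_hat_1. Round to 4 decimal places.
\hat\phi_{1} = 0.0160

The Yule-Walker equations for an AR(p) process read, in matrix form,
  Gamma_p phi = r_p,   with   (Gamma_p)_{ij} = gamma(|i - j|),
                       (r_p)_i = gamma(i),   i,j = 1..p.
Substitute the sample gammas (Toeplitz matrix and right-hand side of size 2):
  Gamma_p = [[2.1826, 0.0271], [0.0271, 2.1826]]
  r_p     = [0.0271, -0.6303]
Written out:
  2.1826 phi_1 + 0.0271 phi_2 = 0.0271
  0.0271 phi_1 + 2.1826 phi_2 = -0.6303
Solve by Cramer's rule:
  det = gamma(0)^2 - gamma(1)^2 = (2.1826)^2 - (0.0271)^2 = 4.76374276 - 0.00073441 = 4.76300835
  phi_hat_1 = [gamma(1) gamma(0) - gamma(1) gamma(2)] / det = [(0.0271)(2.1826) - (0.0271)(-0.6303)] / 4.76300835 = 0.07622959 / 4.76300835 = 0.016
  phi_hat_2 = [gamma(0) gamma(2) - gamma(1)^2] / det = [(2.1826)(-0.6303) - (0.0271)^2] / 4.76300835 = -1.37642719 / 4.76300835 = -0.289
So phi_hat = [0.0160, -0.2890].
Therefore phi_hat_1 = 0.0160.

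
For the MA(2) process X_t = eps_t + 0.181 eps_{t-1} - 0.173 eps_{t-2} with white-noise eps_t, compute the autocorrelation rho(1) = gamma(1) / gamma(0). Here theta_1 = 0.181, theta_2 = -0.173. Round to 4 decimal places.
\rho(1) = 0.1409

For an MA(q) process with theta_0 = 1, the autocovariance is
  gamma(k) = sigma^2 * sum_{i=0..q-k} theta_i * theta_{i+k},
and rho(k) = gamma(k) / gamma(0). Sigma^2 cancels.
  numerator   = (1)*(0.181) + (0.181)*(-0.173) = 0.149687.
  denominator = (1)^2 + (0.181)^2 + (-0.173)^2 = 1.06269.
  rho(1) = 0.149687 / 1.06269 = 0.1409.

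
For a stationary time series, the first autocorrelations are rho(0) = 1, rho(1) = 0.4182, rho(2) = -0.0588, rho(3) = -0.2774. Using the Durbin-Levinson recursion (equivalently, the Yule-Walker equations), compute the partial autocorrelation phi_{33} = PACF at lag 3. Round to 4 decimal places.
\phi_{33} = -0.1679

The PACF at lag k is phi_{kk}, the last component of the solution
to the Yule-Walker system G_k phi = r_k where
  (G_k)_{ij} = rho(|i - j|), (r_k)_i = rho(i), i,j = 1..k.
Equivalently, Durbin-Levinson gives phi_{kk} iteratively:
  phi_{11} = rho(1)
  phi_{kk} = [rho(k) - sum_{j=1..k-1} phi_{k-1,j} rho(k-j)]
            / [1 - sum_{j=1..k-1} phi_{k-1,j} rho(j)],
  phi_{k,j} = phi_{k-1,j} - phi_{kk} phi_{k-1,k-j},  j = 1..k-1.
Step k = 1:
  phi_11 = rho(1) = 0.4182.
Step k = 2:
  phi_22 = [rho(2) - phi_11 rho(1)] / [1 - phi_11 rho(1)] = [-0.0588 - (0.4182)(0.4182)] / [1 - (0.4182)(0.4182)]
         = -0.23369124 / 0.82510876 = -0.283225.
  Update: phi_21 = phi_11 - phi_22 phi_11 = 0.4182 - (-0.283225)(0.4182) = 0.536645.
Step k = 3:
  phi_33 = [rho(3) - phi_21 rho(2) - phi_22 rho(1)] / [1 - phi_21 rho(1) - phi_22 rho(2)]
    numerator   = -0.2774 - (0.536645)(-0.0588) - (-0.283225)(0.4182) = -0.1274007
    denominator = 1 - (0.536645)(0.4182) - (-0.283225)(-0.0588) = 0.75892161
  phi_33 = -0.1274007 / 0.75892161 = -0.1679.
Therefore phi_{33} = -0.1679.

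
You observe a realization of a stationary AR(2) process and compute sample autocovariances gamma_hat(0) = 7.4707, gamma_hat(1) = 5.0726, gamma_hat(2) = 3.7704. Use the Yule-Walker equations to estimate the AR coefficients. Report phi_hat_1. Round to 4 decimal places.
\hat\phi_{1} = 0.6240

The Yule-Walker equations for an AR(p) process read, in matrix form,
  Gamma_p phi = r_p,   with   (Gamma_p)_{ij} = gamma(|i - j|),
                       (r_p)_i = gamma(i),   i,j = 1..p.
Substitute the sample gammas (Toeplitz matrix and right-hand side of size 2):
  Gamma_p = [[7.4707, 5.0726], [5.0726, 7.4707]]
  r_p     = [5.0726, 3.7704]
Written out:
  7.4707 phi_1 + 5.0726 phi_2 = 5.0726
  5.0726 phi_1 + 7.4707 phi_2 = 3.7704
Solve by Cramer's rule:
  det = gamma(0)^2 - gamma(1)^2 = (7.4707)^2 - (5.0726)^2 = 55.81135849 - 25.73127076 = 30.08008773
  phi_hat_1 = [gamma(1) gamma(0) - gamma(1) gamma(2)] / det = [(5.0726)(7.4707) - (5.0726)(3.7704)] / 30.08008773 = 18.77014178 / 30.08008773 = 0.624
  phi_hat_2 = [gamma(0) gamma(2) - gamma(1)^2] / det = [(7.4707)(3.7704) - (5.0726)^2] / 30.08008773 = 2.43625652 / 30.08008773 = 0.081
So phi_hat = [0.6240, 0.0810].
Therefore phi_hat_1 = 0.6240.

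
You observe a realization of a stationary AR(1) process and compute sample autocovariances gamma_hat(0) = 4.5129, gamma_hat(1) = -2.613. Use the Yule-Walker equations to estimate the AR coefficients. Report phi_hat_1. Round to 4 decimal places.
\hat\phi_{1} = -0.5790

The Yule-Walker equations for an AR(p) process read, in matrix form,
  Gamma_p phi = r_p,   with   (Gamma_p)_{ij} = gamma(|i - j|),
                       (r_p)_i = gamma(i),   i,j = 1..p.
Substitute the sample gammas (Toeplitz matrix and right-hand side of size 1):
  Gamma_p = [[4.5129]]
  r_p     = [-2.613]
With p = 1 this is the single equation gamma(0) phi_1 = gamma(1):
  phi_hat_1 = gamma(1) / gamma(0) = -2.613 / 4.5129 = -0.5790.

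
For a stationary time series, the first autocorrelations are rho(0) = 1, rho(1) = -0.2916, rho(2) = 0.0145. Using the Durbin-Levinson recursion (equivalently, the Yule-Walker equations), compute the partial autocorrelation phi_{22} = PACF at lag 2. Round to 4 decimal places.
\phi_{22} = -0.0771

The PACF at lag k is phi_{kk}, the last component of the solution
to the Yule-Walker system G_k phi = r_k where
  (G_k)_{ij} = rho(|i - j|), (r_k)_i = rho(i), i,j = 1..k.
Equivalently, Durbin-Levinson gives phi_{kk} iteratively:
  phi_{11} = rho(1)
  phi_{kk} = [rho(k) - sum_{j=1..k-1} phi_{k-1,j} rho(k-j)]
            / [1 - sum_{j=1..k-1} phi_{k-1,j} rho(j)],
  phi_{k,j} = phi_{k-1,j} - phi_{kk} phi_{k-1,k-j},  j = 1..k-1.
Step k = 1:
  phi_11 = rho(1) = -0.2916.
Step k = 2:
  phi_22 = [rho(2) - phi_11 rho(1)] / [1 - phi_11 rho(1)] = [0.0145 - (-0.2916)(-0.2916)] / [1 - (-0.2916)(-0.2916)]
         = -0.07053056 / 0.91496944 = -0.0771.
Therefore phi_{22} = -0.0771.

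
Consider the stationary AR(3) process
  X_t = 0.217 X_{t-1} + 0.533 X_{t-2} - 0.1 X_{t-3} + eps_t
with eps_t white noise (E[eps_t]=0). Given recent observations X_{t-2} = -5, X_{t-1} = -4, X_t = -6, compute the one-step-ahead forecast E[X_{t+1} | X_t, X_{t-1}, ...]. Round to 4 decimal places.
E[X_{t+1} \mid \mathcal F_t] = -2.9340

For an AR(p) model X_t = c + sum_i phi_i X_{t-i} + eps_t, the
one-step-ahead conditional mean is
  E[X_{t+1} | X_t, ...] = c + sum_i phi_i X_{t+1-i}.
Substitute known values:
  E[X_{t+1} | ...] = (0.217) * (-6) + (0.533) * (-4) + (-0.1) * (-5)
                   = -2.9340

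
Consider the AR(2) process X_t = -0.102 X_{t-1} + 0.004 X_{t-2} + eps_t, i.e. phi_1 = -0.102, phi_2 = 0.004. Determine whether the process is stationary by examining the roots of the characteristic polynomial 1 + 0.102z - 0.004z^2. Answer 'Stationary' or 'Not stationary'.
\text{Stationary}

The AR(p) characteristic polynomial is P(z) = 1 + 0.102z - 0.004z^2.
Stationarity requires all roots to lie outside the unit circle, i.e. |z| > 1 for every root.
Set 1 + (0.102) z + (-0.004) z^2 = 0, i.e. a z^2 + b z + c = 0 with a = -0.004, b = 0.102, c = 1.
Discriminant D = b^2 - 4ac = (0.102)^2 - 4*(-0.004)*1 = 0.010404 - (-0.016) = 0.026404.
D >= 0, so the roots are real: z = (-b +/- sqrt(D)) / (2a) = (-0.102 +/- 0.162493) / (-0.008).
  z_1 = (-0.102 + 0.162493) / (-0.008) = -7.5616,   |z_1| = 7.5616.
  z_2 = (-0.102 - 0.162493) / (-0.008) = 33.0616,   |z_2| = 33.0616.
Moduli of all roots: 7.5616, 33.0616.
All moduli strictly greater than 1? Yes.
Verdict: Stationary.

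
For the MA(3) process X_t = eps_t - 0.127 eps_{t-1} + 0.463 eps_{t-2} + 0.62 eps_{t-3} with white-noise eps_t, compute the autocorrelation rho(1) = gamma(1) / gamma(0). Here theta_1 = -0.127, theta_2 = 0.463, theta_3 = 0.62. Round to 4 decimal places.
\rho(1) = 0.0627

For an MA(q) process with theta_0 = 1, the autocovariance is
  gamma(k) = sigma^2 * sum_{i=0..q-k} theta_i * theta_{i+k},
and rho(k) = gamma(k) / gamma(0). Sigma^2 cancels.
  numerator   = (1)*(-0.127) + (-0.127)*(0.463) + (0.463)*(0.62) = 0.101259.
  denominator = (1)^2 + (-0.127)^2 + (0.463)^2 + (0.62)^2 = 1.614898.
  rho(1) = 0.101259 / 1.614898 = 0.0627.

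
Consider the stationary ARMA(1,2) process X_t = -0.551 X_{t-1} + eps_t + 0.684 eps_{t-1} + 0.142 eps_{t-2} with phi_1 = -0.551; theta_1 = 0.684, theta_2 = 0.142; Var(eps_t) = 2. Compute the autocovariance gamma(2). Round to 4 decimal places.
\gamma(2) = 0.1315

Multiply the model equation by X_{t-k} and take expectations. With theta_0 = psi_0 = 1 and psi_j the MA(infinity) weights, this gives
  gamma(k) - sum_i phi_i gamma(k-i) = c_k,
  c_k = sigma^2 * sum_{j=k..q} theta_j psi_{j-k}   (c_k = 0 for k > q),
using gamma(-m) = gamma(m).
psi-weights needed (psi_j = theta_j + sum_i phi_i psi_{j-i}):
  psi_1 = theta_1 + phi_1 = 0.684 + (-0.551) = 0.133
  psi_2 = theta_2 + phi_1 psi_1 = 0.142 + (-0.551)(0.133) = 0.068717
Right-hand sides:
  c_0 = sigma^2 (1 + theta_1 psi_1 + theta_2 psi_2) = 2 * (1 + (0.684)(0.133) + (0.142)(0.068717)) = 2 * 1.10073 = 2.20146
  c_1 = sigma^2 (theta_1 + theta_2 psi_1) = 2 * (0.684 + (0.142)(0.133)) = 1.405772
  c_2 = sigma^2 theta_2 = 2 * (0.142) = 0.284
Equations for k = 0 and k = 1 (AR order 1):
  gamma(0) = phi_1 gamma(1) + c_0
  gamma(1) = phi_1 gamma(0) + c_1
Substituting the second into the first: gamma(0) (1 - phi_1^2) = c_0 + phi_1 c_1, so
  gamma(0) = (c_0 + phi_1 c_1) / (1 - phi_1^2) = (2.20146 + (-0.551)(1.405772)) / (1 - (-0.551)^2) = 1.426879 / 0.696399 = 2.048939.
  gamma(1) = phi_1 gamma(0) + c_1 = (-0.551)(2.048939) + (1.405772) = 0.276806.
For k = 2: gamma(2) = phi_1 gamma(1) + c_2
  = (-0.551)(0.276806) + (0.284) = 0.13148.
Therefore gamma(2) = 0.1315 (to 4 decimal places).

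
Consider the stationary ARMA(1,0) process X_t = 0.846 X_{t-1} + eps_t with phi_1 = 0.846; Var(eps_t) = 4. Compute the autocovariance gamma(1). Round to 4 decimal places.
\gamma(1) = 11.9036

Multiply the model equation by X_{t-k} and take expectations. With theta_0 = psi_0 = 1 and psi_j the MA(infinity) weights, this gives
  gamma(k) - sum_i phi_i gamma(k-i) = c_k,
  c_k = sigma^2 * sum_{j=k..q} theta_j psi_{j-k}   (c_k = 0 for k > q),
using gamma(-m) = gamma(m).
Pure AR (q = 0): c_0 = sigma^2 = 4, c_k = 0 for k >= 1.
Equations for k = 0 and k = 1 (AR order 1):
  gamma(0) = phi_1 gamma(1) + c_0
  gamma(1) = phi_1 gamma(0) + c_1
Substituting the second into the first: gamma(0) (1 - phi_1^2) = c_0 + phi_1 c_1, so
  gamma(0) = c_0 / (1 - phi_1^2) = 4 / (1 - (0.846)^2) = 4 / 0.284284 = 14.070437.
  gamma(1) = phi_1 gamma(0) = (0.846)(14.070437) = 11.903589.
Therefore gamma(1) = 11.9036 (to 4 decimal places).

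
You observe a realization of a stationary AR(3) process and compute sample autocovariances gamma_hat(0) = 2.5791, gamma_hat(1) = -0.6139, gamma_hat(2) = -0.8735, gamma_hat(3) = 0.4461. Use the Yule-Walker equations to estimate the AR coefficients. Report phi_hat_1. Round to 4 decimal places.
\hat\phi_{1} = -0.3600

The Yule-Walker equations for an AR(p) process read, in matrix form,
  Gamma_p phi = r_p,   with   (Gamma_p)_{ij} = gamma(|i - j|),
                       (r_p)_i = gamma(i),   i,j = 1..p.
Substitute the sample gammas (Toeplitz matrix and right-hand side of size 3):
  Gamma_p = [[2.5791, -0.6139, -0.8735], [-0.6139, 2.5791, -0.6139], [-0.8735, -0.6139, 2.5791]]
  r_p     = [-0.6139, -0.8735, 0.4461]
Written out (R1..R3):
  (R1) 2.5791 phi_1 - 0.6139 phi_2 - 0.8735 phi_3 = -0.6139
  (R2) -0.6139 phi_1 + 2.5791 phi_2 - 0.6139 phi_3 = -0.8735
  (R3) -0.8735 phi_1 - 0.6139 phi_2 + 2.5791 phi_3 = 0.4461
Gaussian elimination:
  R2 <- R2 - (-0.6139/2.5791) R1 = R2 - (-0.238029) R1:  2.432974 phi_2 - 0.821818 phi_3 = -1.019626
  R3 <- R3 - (-0.8735/2.5791) R1 = R3 - (-0.338684) R1:  -0.821818 phi_2 + 2.283259 phi_3 = 0.238182
  R3 <- R3 - (-0.821818/2.432974) R2 = R3 - (-0.337783) R2:  2.005663 phi_3 = -0.106231
Back-substitution:
  phi_hat_3 = -0.106231 / 2.005663 = -0.052965
  phi_hat_2 = (-1.019626 - (-0.821818)(-0.052965)) / 2.432974 = -0.436977
  phi_hat_1 = (-0.6139 - (-0.6139)(-0.436977) - (-0.8735)(-0.052965)) / 2.5791 = -0.35998
So phi_hat = [-0.3600, -0.4370, -0.0530].
Therefore phi_hat_1 = -0.3600.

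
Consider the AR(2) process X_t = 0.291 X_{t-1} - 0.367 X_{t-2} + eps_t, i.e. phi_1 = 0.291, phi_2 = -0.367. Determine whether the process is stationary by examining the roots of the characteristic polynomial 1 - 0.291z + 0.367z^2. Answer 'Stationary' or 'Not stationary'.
\text{Stationary}

The AR(p) characteristic polynomial is P(z) = 1 - 0.291z + 0.367z^2.
Stationarity requires all roots to lie outside the unit circle, i.e. |z| > 1 for every root.
Set 1 + (-0.291) z + (0.367) z^2 = 0, i.e. a z^2 + b z + c = 0 with a = 0.367, b = -0.291, c = 1.
Discriminant D = b^2 - 4ac = (-0.291)^2 - 4*(0.367)*1 = 0.084681 - (1.468) = -1.383319.
D < 0, so the roots are the complex-conjugate pair z = (-b +/- i sqrt(-D)) / (2a) = 0.3965 +/- 1.6024i.
For a conjugate pair |z|^2 = z * conj(z) = (product of roots) = c/a = 1/(0.367) = 2.724796, so |z| = sqrt(2.724796) = 1.6507 for both roots.
Moduli of all roots: 1.6507, 1.6507.
All moduli strictly greater than 1? Yes.
Verdict: Stationary.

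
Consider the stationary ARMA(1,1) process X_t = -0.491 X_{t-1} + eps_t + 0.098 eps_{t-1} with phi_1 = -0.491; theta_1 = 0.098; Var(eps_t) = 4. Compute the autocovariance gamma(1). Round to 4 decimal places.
\gamma(1) = -1.9717

Multiply the model equation by X_{t-k} and take expectations. With theta_0 = psi_0 = 1 and psi_j the MA(infinity) weights, this gives
  gamma(k) - sum_i phi_i gamma(k-i) = c_k,
  c_k = sigma^2 * sum_{j=k..q} theta_j psi_{j-k}   (c_k = 0 for k > q),
using gamma(-m) = gamma(m).
psi-weights needed (psi_j = theta_j + sum_i phi_i psi_{j-i}):
  psi_1 = theta_1 + phi_1 = 0.098 + (-0.491) = -0.393
Right-hand sides:
  c_0 = sigma^2 (1 + theta_1 psi_1) = 4 * (1 + (0.098)(-0.393)) = 4 * 0.961486 = 3.845944
  c_1 = sigma^2 theta_1 = 4 * (0.098) = 0.392
  c_2 = 0
Equations for k = 0 and k = 1 (AR order 1):
  gamma(0) = phi_1 gamma(1) + c_0
  gamma(1) = phi_1 gamma(0) + c_1
Substituting the second into the first: gamma(0) (1 - phi_1^2) = c_0 + phi_1 c_1, so
  gamma(0) = (c_0 + phi_1 c_1) / (1 - phi_1^2) = (3.845944 + (-0.491)(0.392)) / (1 - (-0.491)^2) = 3.653472 / 0.758919 = 4.814047.
  gamma(1) = phi_1 gamma(0) + c_1 = (-0.491)(4.814047) + (0.392) = -1.971697.
Therefore gamma(1) = -1.9717 (to 4 decimal places).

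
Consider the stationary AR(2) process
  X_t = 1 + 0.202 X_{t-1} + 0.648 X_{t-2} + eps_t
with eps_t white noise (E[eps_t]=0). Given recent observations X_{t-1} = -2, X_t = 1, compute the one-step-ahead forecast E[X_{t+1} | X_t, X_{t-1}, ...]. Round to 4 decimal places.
E[X_{t+1} \mid \mathcal F_t] = -0.0940

For an AR(p) model X_t = c + sum_i phi_i X_{t-i} + eps_t, the
one-step-ahead conditional mean is
  E[X_{t+1} | X_t, ...] = c + sum_i phi_i X_{t+1-i}.
Substitute known values:
  E[X_{t+1} | ...] = 1 + (0.202) * (1) + (0.648) * (-2)
                   = -0.0940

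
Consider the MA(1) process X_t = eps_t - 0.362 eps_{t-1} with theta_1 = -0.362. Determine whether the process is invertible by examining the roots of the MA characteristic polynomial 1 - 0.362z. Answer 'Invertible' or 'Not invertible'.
\text{Invertible}

The MA(q) characteristic polynomial is P(z) = 1 - 0.362z.
Invertibility requires all roots to lie outside the unit circle, i.e. |z| > 1 for every root.
This is linear in z: 1 + (-0.362) z = 0  =>  z = -1/(-0.362) = 2.762431,  |z| = 2.762431.
Moduli of all roots: 2.7624.
All moduli strictly greater than 1? Yes.
Verdict: Invertible.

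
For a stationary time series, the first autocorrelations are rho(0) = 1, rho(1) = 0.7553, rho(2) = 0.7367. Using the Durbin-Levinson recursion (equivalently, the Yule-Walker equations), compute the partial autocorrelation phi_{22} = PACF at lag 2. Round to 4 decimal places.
\phi_{22} = 0.3870

The PACF at lag k is phi_{kk}, the last component of the solution
to the Yule-Walker system G_k phi = r_k where
  (G_k)_{ij} = rho(|i - j|), (r_k)_i = rho(i), i,j = 1..k.
Equivalently, Durbin-Levinson gives phi_{kk} iteratively:
  phi_{11} = rho(1)
  phi_{kk} = [rho(k) - sum_{j=1..k-1} phi_{k-1,j} rho(k-j)]
            / [1 - sum_{j=1..k-1} phi_{k-1,j} rho(j)],
  phi_{k,j} = phi_{k-1,j} - phi_{kk} phi_{k-1,k-j},  j = 1..k-1.
Step k = 1:
  phi_11 = rho(1) = 0.7553.
Step k = 2:
  phi_22 = [rho(2) - phi_11 rho(1)] / [1 - phi_11 rho(1)] = [0.7367 - (0.7553)(0.7553)] / [1 - (0.7553)(0.7553)]
         = 0.16622191 / 0.42952191 = 0.387.
Therefore phi_{22} = 0.3870.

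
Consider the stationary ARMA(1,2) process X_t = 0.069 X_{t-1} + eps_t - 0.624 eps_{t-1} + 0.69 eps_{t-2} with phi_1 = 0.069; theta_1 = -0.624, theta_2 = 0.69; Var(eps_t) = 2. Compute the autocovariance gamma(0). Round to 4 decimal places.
\gamma(0) = 3.4696

Multiply the model equation by X_{t-k} and take expectations. With theta_0 = psi_0 = 1 and psi_j the MA(infinity) weights, this gives
  gamma(k) - sum_i phi_i gamma(k-i) = c_k,
  c_k = sigma^2 * sum_{j=k..q} theta_j psi_{j-k}   (c_k = 0 for k > q),
using gamma(-m) = gamma(m).
psi-weights needed (psi_j = theta_j + sum_i phi_i psi_{j-i}):
  psi_1 = theta_1 + phi_1 = -0.624 + (0.069) = -0.555
  psi_2 = theta_2 + phi_1 psi_1 = 0.69 + (0.069)(-0.555) = 0.651705
Right-hand sides:
  c_0 = sigma^2 (1 + theta_1 psi_1 + theta_2 psi_2) = 2 * (1 + (-0.624)(-0.555) + (0.69)(0.651705)) = 2 * 1.795996 = 3.591993
  c_1 = sigma^2 (theta_1 + theta_2 psi_1) = 2 * (-0.624 + (0.69)(-0.555)) = -2.0139
  c_2 = sigma^2 theta_2 = 2 * (0.69) = 1.38
Equations for k = 0 and k = 1 (AR order 1):
  gamma(0) = phi_1 gamma(1) + c_0
  gamma(1) = phi_1 gamma(0) + c_1
Substituting the second into the first: gamma(0) (1 - phi_1^2) = c_0 + phi_1 c_1, so
  gamma(0) = (c_0 + phi_1 c_1) / (1 - phi_1^2) = (3.591993 + (0.069)(-2.0139)) / (1 - (0.069)^2) = 3.453034 / 0.995239 = 3.469552.
Therefore gamma(0) = 3.4696 (to 4 decimal places).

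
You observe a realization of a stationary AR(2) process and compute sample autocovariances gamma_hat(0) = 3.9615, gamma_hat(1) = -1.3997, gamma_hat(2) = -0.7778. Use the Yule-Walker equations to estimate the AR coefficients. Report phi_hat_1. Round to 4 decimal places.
\hat\phi_{1} = -0.4830

The Yule-Walker equations for an AR(p) process read, in matrix form,
  Gamma_p phi = r_p,   with   (Gamma_p)_{ij} = gamma(|i - j|),
                       (r_p)_i = gamma(i),   i,j = 1..p.
Substitute the sample gammas (Toeplitz matrix and right-hand side of size 2):
  Gamma_p = [[3.9615, -1.3997], [-1.3997, 3.9615]]
  r_p     = [-1.3997, -0.7778]
Written out:
  3.9615 phi_1 - 1.3997 phi_2 = -1.3997
  -1.3997 phi_1 + 3.9615 phi_2 = -0.7778
Solve by Cramer's rule:
  det = gamma(0)^2 - gamma(1)^2 = (3.9615)^2 - (-1.3997)^2 = 15.69348225 - 1.95916009 = 13.73432216
  phi_hat_1 = [gamma(1) gamma(0) - gamma(1) gamma(2)] / det = [(-1.3997)(3.9615) - (-1.3997)(-0.7778)] / 13.73432216 = -6.63359821 / 13.73432216 = -0.483
  phi_hat_2 = [gamma(0) gamma(2) - gamma(1)^2] / det = [(3.9615)(-0.7778) - (-1.3997)^2] / 13.73432216 = -5.04041479 / 13.73432216 = -0.367
So phi_hat = [-0.4830, -0.3670].
Therefore phi_hat_1 = -0.4830.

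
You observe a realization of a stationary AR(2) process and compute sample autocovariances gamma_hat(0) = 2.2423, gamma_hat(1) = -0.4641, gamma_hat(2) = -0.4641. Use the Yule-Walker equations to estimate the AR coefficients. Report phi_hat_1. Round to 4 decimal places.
\hat\phi_{1} = -0.2610

The Yule-Walker equations for an AR(p) process read, in matrix form,
  Gamma_p phi = r_p,   with   (Gamma_p)_{ij} = gamma(|i - j|),
                       (r_p)_i = gamma(i),   i,j = 1..p.
Substitute the sample gammas (Toeplitz matrix and right-hand side of size 2):
  Gamma_p = [[2.2423, -0.4641], [-0.4641, 2.2423]]
  r_p     = [-0.4641, -0.4641]
Written out:
  2.2423 phi_1 - 0.4641 phi_2 = -0.4641
  -0.4641 phi_1 + 2.2423 phi_2 = -0.4641
Solve by Cramer's rule:
  det = gamma(0)^2 - gamma(1)^2 = (2.2423)^2 - (-0.4641)^2 = 5.02790929 - 0.21538881 = 4.81252048
  phi_hat_1 = [gamma(1) gamma(0) - gamma(1) gamma(2)] / det = [(-0.4641)(2.2423) - (-0.4641)(-0.4641)] / 4.81252048 = -1.25604024 / 4.81252048 = -0.261
  phi_hat_2 = [gamma(0) gamma(2) - gamma(1)^2] / det = [(2.2423)(-0.4641) - (-0.4641)^2] / 4.81252048 = -1.25604024 / 4.81252048 = -0.261
So phi_hat = [-0.2610, -0.2610].
Therefore phi_hat_1 = -0.2610.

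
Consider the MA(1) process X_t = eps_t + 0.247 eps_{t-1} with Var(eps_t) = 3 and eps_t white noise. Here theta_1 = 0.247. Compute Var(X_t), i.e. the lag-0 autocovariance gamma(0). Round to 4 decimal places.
\gamma(0) = 3.1830

For an MA(q) process X_t = eps_t + sum_i theta_i eps_{t-i} with
Var(eps_t) = sigma^2, the variance is
  gamma(0) = sigma^2 * (1 + sum_i theta_i^2).
  sum_i theta_i^2 = (0.247)^2 = 0.061009.
  gamma(0) = 3 * (1 + 0.061009) = 3 * 1.061009 = 3.183027, which rounds to 3.1830.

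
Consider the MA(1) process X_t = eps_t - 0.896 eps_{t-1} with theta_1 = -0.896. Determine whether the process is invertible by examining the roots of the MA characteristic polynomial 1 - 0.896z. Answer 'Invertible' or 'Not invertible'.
\text{Invertible}

The MA(q) characteristic polynomial is P(z) = 1 - 0.896z.
Invertibility requires all roots to lie outside the unit circle, i.e. |z| > 1 for every root.
This is linear in z: 1 + (-0.896) z = 0  =>  z = -1/(-0.896) = 1.116071,  |z| = 1.116071.
Moduli of all roots: 1.1161.
All moduli strictly greater than 1? Yes.
Verdict: Invertible.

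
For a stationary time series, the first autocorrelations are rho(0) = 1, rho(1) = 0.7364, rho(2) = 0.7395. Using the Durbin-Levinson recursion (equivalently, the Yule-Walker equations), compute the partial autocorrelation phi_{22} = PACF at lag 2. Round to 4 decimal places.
\phi_{22} = 0.4309

The PACF at lag k is phi_{kk}, the last component of the solution
to the Yule-Walker system G_k phi = r_k where
  (G_k)_{ij} = rho(|i - j|), (r_k)_i = rho(i), i,j = 1..k.
Equivalently, Durbin-Levinson gives phi_{kk} iteratively:
  phi_{11} = rho(1)
  phi_{kk} = [rho(k) - sum_{j=1..k-1} phi_{k-1,j} rho(k-j)]
            / [1 - sum_{j=1..k-1} phi_{k-1,j} rho(j)],
  phi_{k,j} = phi_{k-1,j} - phi_{kk} phi_{k-1,k-j},  j = 1..k-1.
Step k = 1:
  phi_11 = rho(1) = 0.7364.
Step k = 2:
  phi_22 = [rho(2) - phi_11 rho(1)] / [1 - phi_11 rho(1)] = [0.7395 - (0.7364)(0.7364)] / [1 - (0.7364)(0.7364)]
         = 0.19721504 / 0.45771504 = 0.4309.
Therefore phi_{22} = 0.4309.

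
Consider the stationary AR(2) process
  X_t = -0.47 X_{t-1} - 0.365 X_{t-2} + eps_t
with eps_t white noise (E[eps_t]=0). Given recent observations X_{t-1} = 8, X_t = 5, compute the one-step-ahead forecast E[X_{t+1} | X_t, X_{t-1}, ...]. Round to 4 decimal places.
E[X_{t+1} \mid \mathcal F_t] = -5.2700

For an AR(p) model X_t = c + sum_i phi_i X_{t-i} + eps_t, the
one-step-ahead conditional mean is
  E[X_{t+1} | X_t, ...] = c + sum_i phi_i X_{t+1-i}.
Substitute known values:
  E[X_{t+1} | ...] = (-0.47) * (5) + (-0.365) * (8)
                   = -5.2700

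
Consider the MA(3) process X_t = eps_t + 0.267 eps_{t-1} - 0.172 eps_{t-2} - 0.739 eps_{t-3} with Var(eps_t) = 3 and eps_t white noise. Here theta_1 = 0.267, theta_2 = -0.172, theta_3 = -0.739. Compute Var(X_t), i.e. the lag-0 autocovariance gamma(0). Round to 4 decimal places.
\gamma(0) = 4.9410

For an MA(q) process X_t = eps_t + sum_i theta_i eps_{t-i} with
Var(eps_t) = sigma^2, the variance is
  gamma(0) = sigma^2 * (1 + sum_i theta_i^2).
  sum_i theta_i^2 = (0.267)^2 + (-0.172)^2 + (-0.739)^2 = 0.071289 + 0.029584 + 0.546121 = 0.646994.
  gamma(0) = 3 * (1 + 0.646994) = 3 * 1.646994 = 4.940982, which rounds to 4.9410.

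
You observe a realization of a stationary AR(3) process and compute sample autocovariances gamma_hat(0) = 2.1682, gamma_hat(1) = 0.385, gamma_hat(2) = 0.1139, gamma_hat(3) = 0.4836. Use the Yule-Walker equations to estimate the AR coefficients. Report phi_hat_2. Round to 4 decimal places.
\hat\phi_{2} = -0.0160

The Yule-Walker equations for an AR(p) process read, in matrix form,
  Gamma_p phi = r_p,   with   (Gamma_p)_{ij} = gamma(|i - j|),
                       (r_p)_i = gamma(i),   i,j = 1..p.
Substitute the sample gammas (Toeplitz matrix and right-hand side of size 3):
  Gamma_p = [[2.1682, 0.385, 0.1139], [0.385, 2.1682, 0.385], [0.1139, 0.385, 2.1682]]
  r_p     = [0.385, 0.1139, 0.4836]
Written out (R1..R3):
  (R1) 2.1682 phi_1 + 0.385 phi_2 + 0.1139 phi_3 = 0.385
  (R2) 0.385 phi_1 + 2.1682 phi_2 + 0.385 phi_3 = 0.1139
  (R3) 0.1139 phi_1 + 0.385 phi_2 + 2.1682 phi_3 = 0.4836
Gaussian elimination:
  R2 <- R2 - (0.385/2.1682) R1 = R2 - (0.177567) R1:  2.099837 phi_2 + 0.364775 phi_3 = 0.045537
  R3 <- R3 - (0.1139/2.1682) R1 = R3 - (0.052532) R1:  0.364775 phi_2 + 2.162217 phi_3 = 0.463375
  R3 <- R3 - (0.364775/2.099837) R2 = R3 - (0.173716) R2:  2.098849 phi_3 = 0.455465
Back-substitution:
  phi_hat_3 = 0.455465 / 2.098849 = 0.217007
  phi_hat_2 = (0.045537 - (0.364775)(0.217007)) / 2.099837 = -0.016012
  phi_hat_1 = (0.385 - (0.385)(-0.016012) - (0.1139)(0.217007)) / 2.1682 = 0.16901
So phi_hat = [0.1690, -0.0160, 0.2170].
Therefore phi_hat_2 = -0.0160.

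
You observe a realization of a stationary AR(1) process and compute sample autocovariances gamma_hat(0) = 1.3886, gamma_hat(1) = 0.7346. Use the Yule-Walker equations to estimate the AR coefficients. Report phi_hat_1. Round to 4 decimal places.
\hat\phi_{1} = 0.5290

The Yule-Walker equations for an AR(p) process read, in matrix form,
  Gamma_p phi = r_p,   with   (Gamma_p)_{ij} = gamma(|i - j|),
                       (r_p)_i = gamma(i),   i,j = 1..p.
Substitute the sample gammas (Toeplitz matrix and right-hand side of size 1):
  Gamma_p = [[1.3886]]
  r_p     = [0.7346]
With p = 1 this is the single equation gamma(0) phi_1 = gamma(1):
  phi_hat_1 = gamma(1) / gamma(0) = 0.7346 / 1.3886 = 0.5290.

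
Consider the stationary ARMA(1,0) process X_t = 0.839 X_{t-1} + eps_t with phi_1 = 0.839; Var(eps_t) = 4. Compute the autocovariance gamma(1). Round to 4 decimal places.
\gamma(1) = 11.3348

Multiply the model equation by X_{t-k} and take expectations. With theta_0 = psi_0 = 1 and psi_j the MA(infinity) weights, this gives
  gamma(k) - sum_i phi_i gamma(k-i) = c_k,
  c_k = sigma^2 * sum_{j=k..q} theta_j psi_{j-k}   (c_k = 0 for k > q),
using gamma(-m) = gamma(m).
Pure AR (q = 0): c_0 = sigma^2 = 4, c_k = 0 for k >= 1.
Equations for k = 0 and k = 1 (AR order 1):
  gamma(0) = phi_1 gamma(1) + c_0
  gamma(1) = phi_1 gamma(0) + c_1
Substituting the second into the first: gamma(0) (1 - phi_1^2) = c_0 + phi_1 c_1, so
  gamma(0) = c_0 / (1 - phi_1^2) = 4 / (1 - (0.839)^2) = 4 / 0.296079 = 13.509908.
  gamma(1) = phi_1 gamma(0) = (0.839)(13.509908) = 11.334813.
Therefore gamma(1) = 11.3348 (to 4 decimal places).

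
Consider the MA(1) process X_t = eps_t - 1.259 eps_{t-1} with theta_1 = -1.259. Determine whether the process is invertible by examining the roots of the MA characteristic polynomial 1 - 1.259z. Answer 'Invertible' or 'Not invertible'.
\text{Not invertible}

The MA(q) characteristic polynomial is P(z) = 1 - 1.259z.
Invertibility requires all roots to lie outside the unit circle, i.e. |z| > 1 for every root.
This is linear in z: 1 + (-1.259) z = 0  =>  z = -1/(-1.259) = 0.794281,  |z| = 0.794281.
Moduli of all roots: 0.7943.
All moduli strictly greater than 1? No.
Verdict: Not invertible.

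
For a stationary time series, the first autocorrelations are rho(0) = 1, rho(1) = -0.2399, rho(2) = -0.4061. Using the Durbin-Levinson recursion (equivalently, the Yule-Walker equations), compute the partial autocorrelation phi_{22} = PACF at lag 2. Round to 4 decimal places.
\phi_{22} = -0.4920

The PACF at lag k is phi_{kk}, the last component of the solution
to the Yule-Walker system G_k phi = r_k where
  (G_k)_{ij} = rho(|i - j|), (r_k)_i = rho(i), i,j = 1..k.
Equivalently, Durbin-Levinson gives phi_{kk} iteratively:
  phi_{11} = rho(1)
  phi_{kk} = [rho(k) - sum_{j=1..k-1} phi_{k-1,j} rho(k-j)]
            / [1 - sum_{j=1..k-1} phi_{k-1,j} rho(j)],
  phi_{k,j} = phi_{k-1,j} - phi_{kk} phi_{k-1,k-j},  j = 1..k-1.
Step k = 1:
  phi_11 = rho(1) = -0.2399.
Step k = 2:
  phi_22 = [rho(2) - phi_11 rho(1)] / [1 - phi_11 rho(1)] = [-0.4061 - (-0.2399)(-0.2399)] / [1 - (-0.2399)(-0.2399)]
         = -0.46365201 / 0.94244799 = -0.492.
Therefore phi_{22} = -0.4920.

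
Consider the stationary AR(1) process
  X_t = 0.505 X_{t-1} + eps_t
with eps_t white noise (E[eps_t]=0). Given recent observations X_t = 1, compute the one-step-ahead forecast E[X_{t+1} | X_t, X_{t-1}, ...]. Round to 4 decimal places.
E[X_{t+1} \mid \mathcal F_t] = 0.5050

For an AR(p) model X_t = c + sum_i phi_i X_{t-i} + eps_t, the
one-step-ahead conditional mean is
  E[X_{t+1} | X_t, ...] = c + sum_i phi_i X_{t+1-i}.
Substitute known values:
  E[X_{t+1} | ...] = (0.505) * (1)
                   = 0.5050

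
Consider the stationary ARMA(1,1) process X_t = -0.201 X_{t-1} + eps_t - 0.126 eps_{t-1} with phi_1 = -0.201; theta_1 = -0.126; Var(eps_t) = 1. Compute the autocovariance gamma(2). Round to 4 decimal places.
\gamma(2) = 0.0702

Multiply the model equation by X_{t-k} and take expectations. With theta_0 = psi_0 = 1 and psi_j the MA(infinity) weights, this gives
  gamma(k) - sum_i phi_i gamma(k-i) = c_k,
  c_k = sigma^2 * sum_{j=k..q} theta_j psi_{j-k}   (c_k = 0 for k > q),
using gamma(-m) = gamma(m).
psi-weights needed (psi_j = theta_j + sum_i phi_i psi_{j-i}):
  psi_1 = theta_1 + phi_1 = -0.126 + (-0.201) = -0.327
Right-hand sides:
  c_0 = sigma^2 (1 + theta_1 psi_1) = 1 * (1 + (-0.126)(-0.327)) = 1 * 1.041202 = 1.041202
  c_1 = sigma^2 theta_1 = 1 * (-0.126) = -0.126
  c_2 = 0
Equations for k = 0 and k = 1 (AR order 1):
  gamma(0) = phi_1 gamma(1) + c_0
  gamma(1) = phi_1 gamma(0) + c_1
Substituting the second into the first: gamma(0) (1 - phi_1^2) = c_0 + phi_1 c_1, so
  gamma(0) = (c_0 + phi_1 c_1) / (1 - phi_1^2) = (1.041202 + (-0.201)(-0.126)) / (1 - (-0.201)^2) = 1.066528 / 0.959599 = 1.111431.
  gamma(1) = phi_1 gamma(0) + c_1 = (-0.201)(1.111431) + (-0.126) = -0.349398.
For k = 2 (> q): gamma(2) = phi_1 gamma(1) = (-0.201)(-0.349398) = 0.070229.
Therefore gamma(2) = 0.0702 (to 4 decimal places).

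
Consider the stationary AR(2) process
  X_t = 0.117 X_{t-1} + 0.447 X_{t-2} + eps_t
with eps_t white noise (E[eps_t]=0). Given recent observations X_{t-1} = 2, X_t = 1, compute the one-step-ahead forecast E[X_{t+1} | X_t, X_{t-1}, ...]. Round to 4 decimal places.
E[X_{t+1} \mid \mathcal F_t] = 1.0110

For an AR(p) model X_t = c + sum_i phi_i X_{t-i} + eps_t, the
one-step-ahead conditional mean is
  E[X_{t+1} | X_t, ...] = c + sum_i phi_i X_{t+1-i}.
Substitute known values:
  E[X_{t+1} | ...] = (0.117) * (1) + (0.447) * (2)
                   = 1.0110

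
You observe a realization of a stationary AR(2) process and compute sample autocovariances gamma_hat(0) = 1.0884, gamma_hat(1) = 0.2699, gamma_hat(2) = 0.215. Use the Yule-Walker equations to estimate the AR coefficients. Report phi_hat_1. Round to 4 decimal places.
\hat\phi_{1} = 0.2120

The Yule-Walker equations for an AR(p) process read, in matrix form,
  Gamma_p phi = r_p,   with   (Gamma_p)_{ij} = gamma(|i - j|),
                       (r_p)_i = gamma(i),   i,j = 1..p.
Substitute the sample gammas (Toeplitz matrix and right-hand side of size 2):
  Gamma_p = [[1.0884, 0.2699], [0.2699, 1.0884]]
  r_p     = [0.2699, 0.215]
Written out:
  1.0884 phi_1 + 0.2699 phi_2 = 0.2699
  0.2699 phi_1 + 1.0884 phi_2 = 0.215
Solve by Cramer's rule:
  det = gamma(0)^2 - gamma(1)^2 = (1.0884)^2 - (0.2699)^2 = 1.18461456 - 0.07284601 = 1.11176855
  phi_hat_1 = [gamma(1) gamma(0) - gamma(1) gamma(2)] / det = [(0.2699)(1.0884) - (0.2699)(0.215)] / 1.11176855 = 0.23573066 / 1.11176855 = 0.212
  phi_hat_2 = [gamma(0) gamma(2) - gamma(1)^2] / det = [(1.0884)(0.215) - (0.2699)^2] / 1.11176855 = 0.16115999 / 1.11176855 = 0.145
So phi_hat = [0.2120, 0.1450].
Therefore phi_hat_1 = 0.2120.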